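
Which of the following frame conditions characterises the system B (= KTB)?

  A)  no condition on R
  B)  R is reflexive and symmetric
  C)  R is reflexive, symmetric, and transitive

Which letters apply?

(A) this class determines K, not B (= KTB).
(B) B (= KTB) is sound and complete for exactly this class.
(C) this class determines S5, not B (= KTB).

B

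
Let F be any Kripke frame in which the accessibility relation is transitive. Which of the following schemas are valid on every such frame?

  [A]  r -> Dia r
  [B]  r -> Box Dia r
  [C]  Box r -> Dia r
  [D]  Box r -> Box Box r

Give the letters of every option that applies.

(A) r -> Dia r is the dual of axiom T, which corresponds to reflexivity. Such an R need not be reflexive — not valid.
(B) r -> Box Dia r is axiom B, which corresponds to symmetry. Such an R need not be symmetric — not valid.
(C) Box r -> Dia r is axiom D; it is valid on a frame exactly when R is serial. Such an R need not be serial, so not valid.
(D) Box r -> Box Box r (axiom 4) characterises the transitive frames. Every such R is transitive — valid.

D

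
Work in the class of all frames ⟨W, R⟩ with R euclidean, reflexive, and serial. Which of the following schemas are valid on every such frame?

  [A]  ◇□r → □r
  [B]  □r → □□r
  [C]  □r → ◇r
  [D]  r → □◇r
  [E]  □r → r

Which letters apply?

A, B, C, D, E

A relation that is euclidean, reflexive, and serial is also symmetric and transitive.
(A) ◇□r → □r (the dual of axiom 5) characterises the euclidean frames. Every such R is euclidean — valid.
(B) □r → □□r (axiom 4) characterises the transitive frames. Every such R is transitive — valid.
(C) □r → ◇r is axiom D, which corresponds to seriality. Every such R is serial — valid.
(D) r → □◇r is axiom B; it is valid on a frame exactly when R is symmetric. Every such R is symmetric, so valid.
(E) axiom T: valid iff R is reflexive. Every such R is reflexive — valid.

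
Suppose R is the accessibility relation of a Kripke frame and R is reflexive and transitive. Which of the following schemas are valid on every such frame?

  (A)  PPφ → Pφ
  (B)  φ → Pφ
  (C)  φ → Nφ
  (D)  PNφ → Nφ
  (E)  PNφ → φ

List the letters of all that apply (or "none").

A, B

Reflexive relations are serial.
(A) PPφ → Pφ is the dual of axiom 4, which corresponds to transitivity. Every such R is transitive — valid.
(B) φ → Pφ (the dual of axiom T) characterises the reflexive frames. Every such R is reflexive — valid.
(C) φ → Nφ (equivalent to ◇p→p) corresponds to R being a subset of the identity. Such an R need not be a subset of the identity, so not valid.
(D) PNφ → Nφ is the dual of axiom 5; it is valid on a frame exactly when R is euclidean. Such an R need not be euclidean, so not valid.
(E) PNφ → φ is the dual of axiom B; it is valid on a frame exactly when R is symmetric. Such an R need not be symmetric, so not valid.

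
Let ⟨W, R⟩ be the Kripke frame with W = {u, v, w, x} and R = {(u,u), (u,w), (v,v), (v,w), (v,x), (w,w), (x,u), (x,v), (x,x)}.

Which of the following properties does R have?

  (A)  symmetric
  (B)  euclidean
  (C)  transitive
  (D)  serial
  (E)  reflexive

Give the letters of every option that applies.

(A) not symmetric: u R w but not w R u.
(B) not euclidean: u R w and u R u but not w R u.
(C) not transitive: v R x and x R u but not v R u.
(D) serial: every world has an R-successor.
(E) reflexive: each world relates to itself.

D, E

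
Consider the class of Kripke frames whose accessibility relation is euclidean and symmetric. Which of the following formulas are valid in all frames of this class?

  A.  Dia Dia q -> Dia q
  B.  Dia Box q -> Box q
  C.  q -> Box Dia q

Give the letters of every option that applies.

A, B, C

A symmetric euclidean relation is transitive (uRv and vRw give vRu by symmetry, then uRw by the euclidean condition, applied at v).
(A) Dia Dia q -> Dia q is the dual of axiom 4; it is valid on a frame exactly when R is transitive. Every such R is transitive, so valid.
(B) Dia Box q -> Box q (the dual of axiom 5) characterises the euclidean frames. Every such R is euclidean — valid.
(C) q -> Box Dia q (axiom B) characterises the symmetric frames. Every such R is symmetric — valid.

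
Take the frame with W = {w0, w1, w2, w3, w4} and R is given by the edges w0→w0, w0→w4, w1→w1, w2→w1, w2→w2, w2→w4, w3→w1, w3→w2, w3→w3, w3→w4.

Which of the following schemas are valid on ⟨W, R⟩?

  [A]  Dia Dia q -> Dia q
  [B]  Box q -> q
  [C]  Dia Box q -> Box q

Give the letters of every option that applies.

A

R is not reflexive: not w4 R w4.
R is transitive: R is closed under composition.
R is not euclidean: w0 R w4 and w0 R w0 but not w4 R w0.
(A) Dia Dia q -> Dia q (the dual of axiom 4) characterises the transitive frames. R is transitive — valid.
(B) Box q -> q is axiom T, which corresponds to reflexivity. R is not reflexive — not valid.
(C) Dia Box q -> Box q is the dual of axiom 5; it is valid on a frame exactly when R is euclidean. R is not euclidean, so not valid.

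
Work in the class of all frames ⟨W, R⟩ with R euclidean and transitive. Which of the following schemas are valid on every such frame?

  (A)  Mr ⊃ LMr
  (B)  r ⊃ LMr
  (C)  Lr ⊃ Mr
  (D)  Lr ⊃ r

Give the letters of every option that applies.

(A) Mr ⊃ LMr is axiom 5, which corresponds to the euclidean property. Every such R is euclidean — valid.
(B) axiom B: valid iff R is symmetric. Such an R need not be symmetric — not valid.
(C) Lr ⊃ Mr (axiom D) characterises the serial frames. Such an R need not be serial — not valid.
(D) Lr ⊃ r (axiom T) characterises the reflexive frames. Such an R need not be reflexive — not valid.

A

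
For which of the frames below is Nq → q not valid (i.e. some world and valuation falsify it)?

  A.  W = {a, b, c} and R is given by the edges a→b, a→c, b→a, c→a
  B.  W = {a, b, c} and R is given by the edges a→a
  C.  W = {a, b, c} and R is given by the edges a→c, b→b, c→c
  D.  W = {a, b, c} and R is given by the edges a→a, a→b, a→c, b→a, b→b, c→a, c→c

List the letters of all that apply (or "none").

A, B, C

The schema Nq → q is axiom T; it is valid on a frame iff R is reflexive.
(A) R is not reflexive (not a R a), so the schema fails here.
(B) R is not reflexive (not b R b), so the schema fails here.
(C) R is not reflexive (not a R a), so the schema fails here.
(D) R is reflexive (each world relates to itself), so the schema is valid here.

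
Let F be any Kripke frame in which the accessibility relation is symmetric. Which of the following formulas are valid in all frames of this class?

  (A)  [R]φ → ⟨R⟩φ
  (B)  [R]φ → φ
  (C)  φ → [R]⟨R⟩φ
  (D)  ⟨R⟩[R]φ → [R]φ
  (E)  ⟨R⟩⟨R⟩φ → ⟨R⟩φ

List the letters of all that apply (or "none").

(A) [R]φ → ⟨R⟩φ is axiom D; it is valid on a frame exactly when R is serial. Such an R need not be serial, so not valid.
(B) [R]φ → φ is axiom T, which corresponds to reflexivity. Such an R need not be reflexive — not valid.
(C) φ → [R]⟨R⟩φ (axiom B) characterises the symmetric frames. Every such R is symmetric — valid.
(D) ⟨R⟩[R]φ → [R]φ is the dual of axiom 5; it is valid on a frame exactly when R is euclidean. Such an R need not be euclidean, so not valid.
(E) the dual of axiom 4: valid iff R is transitive. Such an R need not be transitive — not valid.

C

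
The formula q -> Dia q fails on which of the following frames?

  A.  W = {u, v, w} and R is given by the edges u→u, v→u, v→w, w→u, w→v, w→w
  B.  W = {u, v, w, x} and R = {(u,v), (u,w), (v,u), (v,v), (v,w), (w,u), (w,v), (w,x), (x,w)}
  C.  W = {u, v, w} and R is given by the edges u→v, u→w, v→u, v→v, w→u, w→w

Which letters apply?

A, B, C

The schema q -> Dia q is the dual of axiom T; it is valid on a frame iff R is reflexive.
(A) R is not reflexive (not v R v), so the schema fails here.
(B) R is not reflexive (not u R u), so the schema fails here.
(C) R is not reflexive (not u R u), so the schema fails here.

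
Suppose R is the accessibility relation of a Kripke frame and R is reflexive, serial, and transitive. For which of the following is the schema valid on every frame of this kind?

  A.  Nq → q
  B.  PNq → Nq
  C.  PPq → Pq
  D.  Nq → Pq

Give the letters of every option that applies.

(A) Nq → q is axiom T; it is valid on a frame exactly when R is reflexive. Every such R is reflexive, so valid.
(B) the dual of axiom 5: valid iff R is euclidean. Such an R need not be euclidean — not valid.
(C) PPq → Pq (the dual of axiom 4) characterises the transitive frames. Every such R is transitive — valid.
(D) Nq → Pq is axiom D, which corresponds to seriality. Every such R is serial — valid.

A, C, D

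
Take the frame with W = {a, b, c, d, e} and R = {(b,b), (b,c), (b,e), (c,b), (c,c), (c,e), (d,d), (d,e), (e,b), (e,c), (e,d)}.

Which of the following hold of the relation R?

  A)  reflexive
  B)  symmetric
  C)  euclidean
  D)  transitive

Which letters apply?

B

(A) not reflexive: not a R a.
(B) symmetric: every R-edge is matched by its reverse.
(C) not euclidean: e R b and e R d but not b R d.
(D) not transitive: b R e and e R d but not b R d.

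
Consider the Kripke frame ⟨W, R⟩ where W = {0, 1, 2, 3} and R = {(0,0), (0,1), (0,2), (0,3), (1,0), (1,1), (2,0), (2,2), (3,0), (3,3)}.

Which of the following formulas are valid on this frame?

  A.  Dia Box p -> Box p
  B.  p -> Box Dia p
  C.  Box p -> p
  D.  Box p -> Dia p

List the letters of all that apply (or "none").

R is reflexive: each world relates to itself.
R is symmetric: every R-edge is matched by its reverse.
R is not euclidean: 0 R 1 and 0 R 2 but not 1 R 2.
R is serial: every world has an R-successor.
(A) Dia Box p -> Box p is the dual of axiom 5; it is valid on a frame exactly when R is euclidean. R is not euclidean, so not valid.
(B) p -> Box Dia p is axiom B; it is valid on a frame exactly when R is symmetric. R is symmetric, so valid.
(C) Box p -> p is axiom T; it is valid on a frame exactly when R is reflexive. R is reflexive, so valid.
(D) Box p -> Dia p is axiom D, which corresponds to seriality. R is serial — valid.

B, C, D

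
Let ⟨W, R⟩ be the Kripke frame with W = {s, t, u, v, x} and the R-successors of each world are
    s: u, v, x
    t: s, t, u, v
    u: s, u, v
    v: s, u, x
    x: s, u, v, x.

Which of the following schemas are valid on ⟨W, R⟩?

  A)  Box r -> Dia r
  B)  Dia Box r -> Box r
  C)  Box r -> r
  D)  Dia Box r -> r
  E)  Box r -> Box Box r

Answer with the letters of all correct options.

A

R is not reflexive: not s R s.
R is not symmetric: t R s but not s R t.
R is not transitive: s R u and u R s but not s R s.
R is not euclidean: s R u and s R x but not u R x.
R is serial: every world has an R-successor.
(A) Box r -> Dia r is axiom D, which corresponds to seriality. R is serial — valid.
(B) Dia Box r -> Box r is the dual of axiom 5, which corresponds to the euclidean property. R is not euclidean — not valid.
(C) Box r -> r is axiom T; it is valid on a frame exactly when R is reflexive. R is not reflexive, so not valid.
(D) Dia Box r -> r is the dual of axiom B; it is valid on a frame exactly when R is symmetric. R is not symmetric, so not valid.
(E) Box r -> Box Box r is axiom 4; it is valid on a frame exactly when R is transitive. R is not transitive, so not valid.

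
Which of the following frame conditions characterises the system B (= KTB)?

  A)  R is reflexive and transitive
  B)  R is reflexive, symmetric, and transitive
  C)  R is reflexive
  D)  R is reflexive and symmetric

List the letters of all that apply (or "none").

D

(A) this class determines S4, not B (= KTB).
(B) this class determines S5, not B (= KTB).
(C) this class determines T (= KT), not B (= KTB).
(D) B (= KTB) is sound and complete for exactly this class.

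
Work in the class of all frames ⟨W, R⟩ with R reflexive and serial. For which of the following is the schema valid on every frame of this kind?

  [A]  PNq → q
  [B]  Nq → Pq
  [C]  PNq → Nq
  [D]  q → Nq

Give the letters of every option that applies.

(A) PNq → q is the dual of axiom B, which corresponds to symmetry. Such an R need not be symmetric — not valid.
(B) Nq → Pq is axiom D, which corresponds to seriality. Every such R is serial — valid.
(C) PNq → Nq is the dual of axiom 5, which corresponds to the euclidean property. Such an R need not be euclidean — not valid.
(D) q → Nq (equivalent to ◇p→p) corresponds to R being a subset of the identity. Such an R need not be a subset of the identity, so not valid.

B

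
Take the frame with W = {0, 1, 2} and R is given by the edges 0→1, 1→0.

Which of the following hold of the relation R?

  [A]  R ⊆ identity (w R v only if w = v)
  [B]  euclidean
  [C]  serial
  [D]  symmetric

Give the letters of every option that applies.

(A) not ⊆ identity: 0 R 1 with 0 ≠ 1.
(B) not euclidean: 0 R 1 and 0 R 1 but not 1 R 1.
(C) not serial: 2 has no R-successor.
(D) symmetric: every R-edge is matched by its reverse.

D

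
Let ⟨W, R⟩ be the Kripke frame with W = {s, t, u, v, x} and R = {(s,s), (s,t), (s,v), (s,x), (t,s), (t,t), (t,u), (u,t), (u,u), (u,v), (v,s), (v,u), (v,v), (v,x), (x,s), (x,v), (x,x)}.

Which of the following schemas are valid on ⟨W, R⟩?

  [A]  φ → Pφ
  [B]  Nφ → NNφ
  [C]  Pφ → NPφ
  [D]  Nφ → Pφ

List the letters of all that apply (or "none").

R is reflexive: each world relates to itself.
R is not transitive: s R t and t R u but not s R u.
R is not euclidean: s R t and s R v but not t R v.
R is serial: every world has an R-successor.
(A) φ → Pφ (the dual of axiom T) characterises the reflexive frames. R is reflexive — valid.
(B) axiom 4: valid iff R is transitive. R is not transitive — not valid.
(C) Pφ → NPφ is axiom 5, which corresponds to the euclidean property. R is not euclidean — not valid.
(D) Nφ → Pφ (axiom D) characterises the serial frames. R is serial — valid.

A, D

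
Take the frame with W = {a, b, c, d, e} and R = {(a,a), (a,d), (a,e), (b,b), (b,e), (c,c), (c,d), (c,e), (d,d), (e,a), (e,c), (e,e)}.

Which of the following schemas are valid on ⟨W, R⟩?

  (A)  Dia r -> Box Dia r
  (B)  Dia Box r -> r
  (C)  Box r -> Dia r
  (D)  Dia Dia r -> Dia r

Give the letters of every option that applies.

C

R is not symmetric: a R d but not d R a.
R is not transitive: a R e and e R c but not a R c.
R is not euclidean: a R d and a R a but not d R a.
R is serial: every world has an R-successor.
(A) axiom 5: valid iff R is euclidean. R is not euclidean — not valid.
(B) the dual of axiom B: valid iff R is symmetric. R is not symmetric — not valid.
(C) axiom D: valid iff R is serial. R is serial — valid.
(D) the dual of axiom 4: valid iff R is transitive. R is not transitive — not valid.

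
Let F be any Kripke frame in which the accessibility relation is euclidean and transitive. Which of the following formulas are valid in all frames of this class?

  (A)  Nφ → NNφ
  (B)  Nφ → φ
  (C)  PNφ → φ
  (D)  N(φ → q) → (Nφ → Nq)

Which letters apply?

A, D

(A) Nφ → NNφ is axiom 4, which corresponds to transitivity. Every such R is transitive — valid.
(B) axiom T: valid iff R is reflexive. Such an R need not be reflexive — not valid.
(C) PNφ → φ is the dual of axiom B, which corresponds to symmetry. Such an R need not be symmetric — not valid.
(D) this is just K, valid on every normal frame.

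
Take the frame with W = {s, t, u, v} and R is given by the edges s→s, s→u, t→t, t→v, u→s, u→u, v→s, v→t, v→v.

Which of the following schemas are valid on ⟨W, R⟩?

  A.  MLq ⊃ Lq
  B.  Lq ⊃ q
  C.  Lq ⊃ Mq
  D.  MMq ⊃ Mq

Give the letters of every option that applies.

B, C

R is reflexive: each world relates to itself.
R is not transitive: t R v and v R s but not t R s.
R is not euclidean: v R s and v R t but not s R t.
R is serial: every world has an R-successor.
(A) MLq ⊃ Lq is the dual of axiom 5, which corresponds to the euclidean property. R is not euclidean — not valid.
(B) Lq ⊃ q (axiom T) characterises the reflexive frames. R is reflexive — valid.
(C) Lq ⊃ Mq (axiom D) characterises the serial frames. R is serial — valid.
(D) MMq ⊃ Mq is the dual of axiom 4; it is valid on a frame exactly when R is transitive. R is not transitive, so not valid.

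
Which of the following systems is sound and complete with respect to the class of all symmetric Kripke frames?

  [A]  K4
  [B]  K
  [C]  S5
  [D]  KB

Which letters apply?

D

(A) K4 is determined by the class of transitive frames.
(B) K is determined by the class of arbitrary frames.
(C) S5 is determined by the class of reflexive, symmetric, and transitive frames.
(D) KB is determined by exactly this class.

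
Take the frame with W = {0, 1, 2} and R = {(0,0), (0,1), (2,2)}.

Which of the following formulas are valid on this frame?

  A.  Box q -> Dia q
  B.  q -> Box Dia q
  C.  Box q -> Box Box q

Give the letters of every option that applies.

R is not symmetric: 0 R 1 but not 1 R 0.
R is transitive: R is closed under composition.
R is not serial: 1 has no R-successor.
(A) Box q -> Dia q is axiom D, which corresponds to seriality. R is not serial — not valid.
(B) axiom B: valid iff R is symmetric. R is not symmetric — not valid.
(C) axiom 4: valid iff R is transitive. R is transitive — valid.

C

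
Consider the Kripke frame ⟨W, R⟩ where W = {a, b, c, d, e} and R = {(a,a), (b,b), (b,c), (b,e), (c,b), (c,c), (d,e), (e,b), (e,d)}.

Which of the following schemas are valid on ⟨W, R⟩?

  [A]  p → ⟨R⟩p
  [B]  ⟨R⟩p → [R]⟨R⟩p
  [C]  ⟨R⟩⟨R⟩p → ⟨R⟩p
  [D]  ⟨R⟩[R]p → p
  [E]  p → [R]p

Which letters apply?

D

R is not reflexive: not d R d.
R is symmetric: every R-edge is matched by its reverse.
R is not transitive: b R e and e R d but not b R d.
R is not euclidean: b R c and b R e but not c R e.
R is not a subset of the identity: b R c with b ≠ c.
(A) p → ⟨R⟩p (the dual of axiom T) characterises the reflexive frames. R is not reflexive — not valid.
(B) axiom 5: valid iff R is euclidean. R is not euclidean — not valid.
(C) ⟨R⟩⟨R⟩p → ⟨R⟩p is the dual of axiom 4, which corresponds to transitivity. R is not transitive — not valid.
(D) ⟨R⟩[R]p → p (the dual of axiom B) characterises the symmetric frames. R is symmetric — valid.
(E) p → [R]p is equivalent to ◇p→p; it holds exactly when R ⊆ identity. Here R ⊄ identity — not valid.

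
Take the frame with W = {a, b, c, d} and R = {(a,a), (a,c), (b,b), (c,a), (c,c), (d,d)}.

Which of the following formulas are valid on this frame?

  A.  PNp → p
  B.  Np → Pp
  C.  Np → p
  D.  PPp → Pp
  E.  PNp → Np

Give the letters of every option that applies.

A, B, C, D, E

R is reflexive: each world relates to itself.
R is symmetric: every R-edge is matched by its reverse.
R is transitive: R is closed under composition.
R is euclidean: any two R-successors of the same world are R-related.
R is serial: every world has an R-successor.
(A) PNp → p is the dual of axiom B; it is valid on a frame exactly when R is symmetric. R is symmetric, so valid.
(B) axiom D: valid iff R is serial. R is serial — valid.
(C) Np → p is axiom T, which corresponds to reflexivity. R is reflexive — valid.
(D) the dual of axiom 4: valid iff R is transitive. R is transitive — valid.
(E) PNp → Np is the dual of axiom 5, which corresponds to the euclidean property. R is euclidean — valid.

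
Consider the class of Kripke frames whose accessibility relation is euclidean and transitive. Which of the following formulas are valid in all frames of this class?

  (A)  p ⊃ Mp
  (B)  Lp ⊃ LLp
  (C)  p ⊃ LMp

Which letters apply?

B

(A) p ⊃ Mp (the dual of axiom T) characterises the reflexive frames. Such an R need not be reflexive — not valid.
(B) Lp ⊃ LLp is axiom 4; it is valid on a frame exactly when R is transitive. Every such R is transitive, so valid.
(C) p ⊃ LMp (axiom B) characterises the symmetric frames. Such an R need not be symmetric — not valid.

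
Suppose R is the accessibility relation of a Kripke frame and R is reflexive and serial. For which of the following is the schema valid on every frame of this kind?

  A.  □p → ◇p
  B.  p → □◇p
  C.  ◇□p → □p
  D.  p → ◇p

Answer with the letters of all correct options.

(A) □p → ◇p is axiom D, which corresponds to seriality. Every such R is serial — valid.
(B) p → □◇p is axiom B, which corresponds to symmetry. Such an R need not be symmetric — not valid.
(C) the dual of axiom 5: valid iff R is euclidean. Such an R need not be euclidean — not valid.
(D) p → ◇p (the dual of axiom T) characterises the reflexive frames. Every such R is reflexive — valid.

A, D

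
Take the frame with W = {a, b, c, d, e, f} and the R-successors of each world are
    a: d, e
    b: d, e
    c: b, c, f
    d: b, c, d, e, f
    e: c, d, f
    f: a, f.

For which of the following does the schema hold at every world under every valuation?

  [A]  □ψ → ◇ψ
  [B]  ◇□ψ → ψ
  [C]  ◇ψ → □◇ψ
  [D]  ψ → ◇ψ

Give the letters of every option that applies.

R is not reflexive: not a R a.
R is not symmetric: a R d but not d R a.
R is not euclidean: c R b and c R c but not b R c.
R is serial: every world has an R-successor.
(A) □ψ → ◇ψ (axiom D) characterises the serial frames. R is serial — valid.
(B) ◇□ψ → ψ is the dual of axiom B; it is valid on a frame exactly when R is symmetric. R is not symmetric, so not valid.
(C) ◇ψ → □◇ψ is axiom 5, which corresponds to the euclidean property. R is not euclidean — not valid.
(D) the dual of axiom T: valid iff R is reflexive. R is not reflexive — not valid.

A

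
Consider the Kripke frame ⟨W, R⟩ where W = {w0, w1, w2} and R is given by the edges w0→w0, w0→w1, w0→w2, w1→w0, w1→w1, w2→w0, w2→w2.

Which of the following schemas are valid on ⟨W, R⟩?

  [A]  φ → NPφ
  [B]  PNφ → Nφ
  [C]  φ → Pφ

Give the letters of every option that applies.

R is reflexive: each world relates to itself.
R is symmetric: every R-edge is matched by its reverse.
R is not euclidean: w0 R w1 and w0 R w2 but not w1 R w2.
(A) φ → NPφ (axiom B) characterises the symmetric frames. R is symmetric — valid.
(B) PNφ → Nφ is the dual of axiom 5; it is valid on a frame exactly when R is euclidean. R is not euclidean, so not valid.
(C) φ → Pφ is the dual of axiom T; it is valid on a frame exactly when R is reflexive. R is reflexive, so valid.

A, C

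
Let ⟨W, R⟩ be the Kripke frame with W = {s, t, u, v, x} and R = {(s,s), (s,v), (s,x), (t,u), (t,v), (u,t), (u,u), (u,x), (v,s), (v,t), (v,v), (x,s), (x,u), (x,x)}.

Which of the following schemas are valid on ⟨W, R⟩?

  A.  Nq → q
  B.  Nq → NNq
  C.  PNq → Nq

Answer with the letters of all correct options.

none

R is not reflexive: not t R t.
R is not transitive: s R v and v R t but not s R t.
R is not euclidean: s R v and s R x but not v R x.
(A) Nq → q is axiom T, which corresponds to reflexivity. R is not reflexive — not valid.
(B) Nq → NNq is axiom 4, which corresponds to transitivity. R is not transitive — not valid.
(C) PNq → Nq is the dual of axiom 5; it is valid on a frame exactly when R is euclidean. R is not euclidean, so not valid.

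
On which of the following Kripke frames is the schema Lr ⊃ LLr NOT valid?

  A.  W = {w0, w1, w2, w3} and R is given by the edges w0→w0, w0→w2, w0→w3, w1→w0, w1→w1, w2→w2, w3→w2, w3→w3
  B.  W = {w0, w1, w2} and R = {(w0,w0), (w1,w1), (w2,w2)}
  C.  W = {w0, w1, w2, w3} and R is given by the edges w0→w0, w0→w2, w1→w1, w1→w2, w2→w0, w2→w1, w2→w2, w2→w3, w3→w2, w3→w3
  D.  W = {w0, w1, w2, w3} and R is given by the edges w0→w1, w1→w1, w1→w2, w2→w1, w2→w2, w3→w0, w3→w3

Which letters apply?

A, C, D

The schema Lr ⊃ LLr is axiom 4; it is valid on a frame iff R is transitive.
(A) R is not transitive (w1 R w0 and w0 R w2 but not w1 R w2), so the schema fails here.
(B) R is transitive (R is closed under composition), so the schema is valid here.
(C) R is not transitive (w0 R w2 and w2 R w1 but not w0 R w1), so the schema fails here.
(D) R is not transitive (w0 R w1 and w1 R w2 but not w0 R w2), so the schema fails here.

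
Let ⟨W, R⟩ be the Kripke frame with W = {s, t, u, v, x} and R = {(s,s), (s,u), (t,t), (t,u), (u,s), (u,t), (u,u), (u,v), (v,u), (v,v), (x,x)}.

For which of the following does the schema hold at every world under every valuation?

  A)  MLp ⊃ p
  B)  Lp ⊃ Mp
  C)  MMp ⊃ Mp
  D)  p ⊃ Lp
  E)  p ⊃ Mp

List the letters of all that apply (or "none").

A, B, E

R is reflexive: each world relates to itself.
R is symmetric: every R-edge is matched by its reverse.
R is not transitive: s R u and u R t but not s R t.
R is serial: every world has an R-successor.
R is not a subset of the identity: s R u with s ≠ u.
(A) MLp ⊃ p (the dual of axiom B) characterises the symmetric frames. R is symmetric — valid.
(B) Lp ⊃ Mp is axiom D; it is valid on a frame exactly when R is serial. R is serial, so valid.
(C) MMp ⊃ Mp (the dual of axiom 4) characterises the transitive frames. R is not transitive — not valid.
(D) p ⊃ Lp (equivalent to ◇p→p) corresponds to R being a subset of the identity. Here R ⊄ identity, so not valid.
(E) p ⊃ Mp is the dual of axiom T; it is valid on a frame exactly when R is reflexive. R is reflexive, so valid.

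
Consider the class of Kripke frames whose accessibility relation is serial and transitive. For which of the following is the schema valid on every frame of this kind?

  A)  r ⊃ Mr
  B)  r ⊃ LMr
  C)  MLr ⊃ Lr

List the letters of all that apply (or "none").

none

(A) r ⊃ Mr is the dual of axiom T, which corresponds to reflexivity. Such an R need not be reflexive — not valid.
(B) r ⊃ LMr is axiom B, which corresponds to symmetry. Such an R need not be symmetric — not valid.
(C) MLr ⊃ Lr is the dual of axiom 5, which corresponds to the euclidean property. Such an R need not be euclidean — not valid.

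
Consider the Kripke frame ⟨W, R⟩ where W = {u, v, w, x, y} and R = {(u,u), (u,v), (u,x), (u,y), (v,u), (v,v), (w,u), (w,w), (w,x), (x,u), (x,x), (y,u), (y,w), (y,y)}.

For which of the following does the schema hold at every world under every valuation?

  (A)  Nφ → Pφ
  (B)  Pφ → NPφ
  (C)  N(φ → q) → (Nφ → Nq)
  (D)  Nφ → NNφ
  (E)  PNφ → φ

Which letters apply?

A, C

R is not symmetric: w R u but not u R w.
R is not transitive: u R y and y R w but not u R w.
R is not euclidean: u R v and u R x but not v R x.
R is serial: every world has an R-successor.
(A) axiom D: valid iff R is serial. R is serial — valid.
(B) axiom 5: valid iff R is euclidean. R is not euclidean — not valid.
(C) N(φ → q) → (Nφ → Nq) is axiom K, valid on every Kripke frame — valid.
(D) Nφ → NNφ is axiom 4; it is valid on a frame exactly when R is transitive. R is not transitive, so not valid.
(E) PNφ → φ is the dual of axiom B; it is valid on a frame exactly when R is symmetric. R is not symmetric, so not valid.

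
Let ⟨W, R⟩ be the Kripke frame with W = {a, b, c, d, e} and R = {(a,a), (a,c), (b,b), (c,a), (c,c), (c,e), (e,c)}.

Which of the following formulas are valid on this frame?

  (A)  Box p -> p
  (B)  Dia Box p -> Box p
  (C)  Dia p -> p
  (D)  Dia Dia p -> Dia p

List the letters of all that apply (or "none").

R is not reflexive: not d R d.
R is not transitive: a R c and c R e but not a R e.
R is not euclidean: c R a and c R e but not a R e.
R is not a subset of the identity: a R c with a ≠ c.
(A) Box p -> p is axiom T; it is valid on a frame exactly when R is reflexive. R is not reflexive, so not valid.
(B) Dia Box p -> Box p (the dual of axiom 5) characterises the euclidean frames. R is not euclidean — not valid.
(C) Dia p -> p is valid only on frames where every R-edge is a self-loop. Here R ⊄ identity — not valid.
(D) the dual of axiom 4: valid iff R is transitive. R is not transitive — not valid.

none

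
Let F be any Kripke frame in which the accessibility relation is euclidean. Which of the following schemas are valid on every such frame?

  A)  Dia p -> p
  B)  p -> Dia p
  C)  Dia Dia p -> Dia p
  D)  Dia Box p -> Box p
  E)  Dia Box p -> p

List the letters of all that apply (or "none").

D

(A) Dia p -> p (the converse of T) corresponds to R being a subset of the identity. Such an R need not be a subset of the identity, so not valid.
(B) p -> Dia p (the dual of axiom T) characterises the reflexive frames. Such an R need not be reflexive — not valid.
(C) Dia Dia p -> Dia p (the dual of axiom 4) characterises the transitive frames. Such an R need not be transitive — not valid.
(D) Dia Box p -> Box p is the dual of axiom 5; it is valid on a frame exactly when R is euclidean. Every such R is euclidean, so valid.
(E) the dual of axiom B: valid iff R is symmetric. Such an R need not be symmetric — not valid.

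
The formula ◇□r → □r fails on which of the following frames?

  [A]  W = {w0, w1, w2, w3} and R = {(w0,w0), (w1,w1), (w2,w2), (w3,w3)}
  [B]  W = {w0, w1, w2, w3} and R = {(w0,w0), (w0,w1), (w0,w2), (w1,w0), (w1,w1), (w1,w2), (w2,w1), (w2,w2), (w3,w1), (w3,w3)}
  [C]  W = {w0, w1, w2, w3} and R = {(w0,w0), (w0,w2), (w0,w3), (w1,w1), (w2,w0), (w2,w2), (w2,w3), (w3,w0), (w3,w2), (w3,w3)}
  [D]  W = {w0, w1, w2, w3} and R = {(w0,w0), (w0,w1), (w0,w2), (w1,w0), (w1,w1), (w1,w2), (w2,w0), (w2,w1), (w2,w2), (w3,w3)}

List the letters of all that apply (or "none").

The schema ◇□r → □r is the dual of axiom 5; it is valid on a frame iff R is euclidean.
(A) R is euclidean (any two R-successors of the same world are R-related), so the schema is valid here.
(B) R is not euclidean (w0 R w2 and w0 R w0 but not w2 R w0), so the schema fails here.
(C) R is euclidean (any two R-successors of the same world are R-related), so the schema is valid here.
(D) R is euclidean (any two R-successors of the same world are R-related), so the schema is valid here.

B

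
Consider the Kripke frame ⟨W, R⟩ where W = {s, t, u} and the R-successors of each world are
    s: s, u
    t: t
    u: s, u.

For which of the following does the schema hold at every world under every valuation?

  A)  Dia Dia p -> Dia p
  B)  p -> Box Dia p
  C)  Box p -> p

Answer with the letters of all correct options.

R is reflexive: each world relates to itself.
R is symmetric: every R-edge is matched by its reverse.
R is transitive: R is closed under composition.
(A) the dual of axiom 4: valid iff R is transitive. R is transitive — valid.
(B) p -> Box Dia p is axiom B, which corresponds to symmetry. R is symmetric — valid.
(C) Box p -> p is axiom T; it is valid on a frame exactly when R is reflexive. R is reflexive, so valid.

A, B, C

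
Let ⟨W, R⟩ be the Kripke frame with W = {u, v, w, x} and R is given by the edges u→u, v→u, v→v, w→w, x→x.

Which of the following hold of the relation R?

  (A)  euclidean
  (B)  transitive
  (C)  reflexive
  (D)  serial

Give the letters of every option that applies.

B, C, D

(A) not euclidean: v R u and v R v but not u R v.
(B) transitive: R is closed under composition.
(C) reflexive: each world relates to itself.
(D) serial: every world has an R-successor.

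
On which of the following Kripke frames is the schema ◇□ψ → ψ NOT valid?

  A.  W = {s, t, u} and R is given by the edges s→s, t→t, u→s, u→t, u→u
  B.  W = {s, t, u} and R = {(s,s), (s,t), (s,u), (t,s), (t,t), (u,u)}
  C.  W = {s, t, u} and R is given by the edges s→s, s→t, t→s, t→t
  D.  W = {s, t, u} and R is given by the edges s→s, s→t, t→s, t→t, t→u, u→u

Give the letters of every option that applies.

The schema ◇□ψ → ψ is the dual of axiom B; it is valid on a frame iff R is symmetric.
(A) R is not symmetric (u R s but not s R u), so the schema fails here.
(B) R is not symmetric (s R u but not u R s), so the schema fails here.
(C) R is symmetric (every R-edge is matched by its reverse), so the schema is valid here.
(D) R is not symmetric (t R u but not u R t), so the schema fails here.

A, B, D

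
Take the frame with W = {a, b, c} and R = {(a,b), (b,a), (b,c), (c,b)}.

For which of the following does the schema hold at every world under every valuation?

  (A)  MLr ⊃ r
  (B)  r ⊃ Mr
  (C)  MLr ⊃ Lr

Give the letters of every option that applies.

A

R is not reflexive: not a R a.
R is symmetric: every R-edge is matched by its reverse.
R is not euclidean: b R a and b R c but not a R c.
(A) the dual of axiom B: valid iff R is symmetric. R is symmetric — valid.
(B) the dual of axiom T: valid iff R is reflexive. R is not reflexive — not valid.
(C) the dual of axiom 5: valid iff R is euclidean. R is not euclidean — not valid.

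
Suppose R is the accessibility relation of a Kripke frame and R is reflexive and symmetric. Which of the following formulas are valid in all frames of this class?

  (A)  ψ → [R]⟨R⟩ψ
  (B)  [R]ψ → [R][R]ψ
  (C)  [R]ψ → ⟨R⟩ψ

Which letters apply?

A, C

Reflexive relations are serial.
(A) axiom B: valid iff R is symmetric. Every such R is symmetric — valid.
(B) [R]ψ → [R][R]ψ is axiom 4; it is valid on a frame exactly when R is transitive. Such an R need not be transitive, so not valid.
(C) [R]ψ → ⟨R⟩ψ is axiom D, which corresponds to seriality. Every such R is serial — valid.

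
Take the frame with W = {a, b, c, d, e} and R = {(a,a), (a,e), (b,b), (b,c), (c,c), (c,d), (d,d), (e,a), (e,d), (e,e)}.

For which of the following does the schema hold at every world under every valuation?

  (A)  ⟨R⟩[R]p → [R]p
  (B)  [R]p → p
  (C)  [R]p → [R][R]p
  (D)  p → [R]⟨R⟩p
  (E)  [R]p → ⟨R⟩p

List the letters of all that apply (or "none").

B, E

R is reflexive: each world relates to itself.
R is not symmetric: b R c but not c R b.
R is not transitive: a R e and e R d but not a R d.
R is not euclidean: b R c and b R b but not c R b.
R is serial: every world has an R-successor.
(A) the dual of axiom 5: valid iff R is euclidean. R is not euclidean — not valid.
(B) axiom T: valid iff R is reflexive. R is reflexive — valid.
(C) axiom 4: valid iff R is transitive. R is not transitive — not valid.
(D) p → [R]⟨R⟩p (axiom B) characterises the symmetric frames. R is not symmetric — not valid.
(E) axiom D: valid iff R is serial. R is serial — valid.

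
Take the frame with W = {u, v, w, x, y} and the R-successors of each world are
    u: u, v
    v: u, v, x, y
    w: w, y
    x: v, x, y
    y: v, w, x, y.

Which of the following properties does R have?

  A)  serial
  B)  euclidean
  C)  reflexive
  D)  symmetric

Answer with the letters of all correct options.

A, C, D

(A) serial: every world has an R-successor.
(B) not euclidean: v R u and v R x but not u R x.
(C) reflexive: each world relates to itself.
(D) symmetric: every R-edge is matched by its reverse.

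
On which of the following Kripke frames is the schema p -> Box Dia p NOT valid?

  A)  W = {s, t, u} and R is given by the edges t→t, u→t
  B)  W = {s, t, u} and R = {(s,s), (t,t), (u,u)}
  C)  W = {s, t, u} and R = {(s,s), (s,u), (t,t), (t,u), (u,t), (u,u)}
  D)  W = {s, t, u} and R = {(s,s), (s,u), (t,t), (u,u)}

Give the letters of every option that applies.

The schema p -> Box Dia p is axiom B; it is valid on a frame iff R is symmetric.
(A) R is not symmetric (u R t but not t R u), so the schema fails here.
(B) R is symmetric (every R-edge is matched by its reverse), so the schema is valid here.
(C) R is not symmetric (s R u but not u R s), so the schema fails here.
(D) R is not symmetric (s R u but not u R s), so the schema fails here.

A, C, D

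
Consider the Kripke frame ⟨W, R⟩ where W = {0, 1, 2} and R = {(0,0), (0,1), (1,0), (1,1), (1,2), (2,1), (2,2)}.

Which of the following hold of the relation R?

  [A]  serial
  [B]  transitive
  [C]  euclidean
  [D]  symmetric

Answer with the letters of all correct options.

A, D

(A) serial: every world has an R-successor.
(B) not transitive: 0 R 1 and 1 R 2 but not 0 R 2.
(C) not euclidean: 1 R 0 and 1 R 2 but not 0 R 2.
(D) symmetric: every R-edge is matched by its reverse.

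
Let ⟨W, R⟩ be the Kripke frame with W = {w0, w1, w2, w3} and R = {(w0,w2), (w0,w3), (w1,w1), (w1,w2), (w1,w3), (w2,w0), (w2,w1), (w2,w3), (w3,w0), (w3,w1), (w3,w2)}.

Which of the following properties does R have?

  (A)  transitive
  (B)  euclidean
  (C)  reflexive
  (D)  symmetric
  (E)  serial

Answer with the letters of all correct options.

D, E

(A) not transitive: w0 R w2 and w2 R w0 but not w0 R w0.
(B) not euclidean: w2 R w0 and w2 R w1 but not w0 R w1.
(C) not reflexive: not w0 R w0.
(D) symmetric: every R-edge is matched by its reverse.
(E) serial: every world has an R-successor.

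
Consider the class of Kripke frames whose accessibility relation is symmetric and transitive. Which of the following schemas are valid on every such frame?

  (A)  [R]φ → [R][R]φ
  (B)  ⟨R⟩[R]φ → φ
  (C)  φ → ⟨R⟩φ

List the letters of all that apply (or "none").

A symmetric transitive relation is euclidean (uRv and uRw give vRu by symmetry, then vRw by transitivity).
(A) [R]φ → [R][R]φ (axiom 4) characterises the transitive frames. Every such R is transitive — valid.
(B) ⟨R⟩[R]φ → φ is the dual of axiom B, which corresponds to symmetry. Every such R is symmetric — valid.
(C) the dual of axiom T: valid iff R is reflexive. Such an R need not be reflexive — not valid.

A, B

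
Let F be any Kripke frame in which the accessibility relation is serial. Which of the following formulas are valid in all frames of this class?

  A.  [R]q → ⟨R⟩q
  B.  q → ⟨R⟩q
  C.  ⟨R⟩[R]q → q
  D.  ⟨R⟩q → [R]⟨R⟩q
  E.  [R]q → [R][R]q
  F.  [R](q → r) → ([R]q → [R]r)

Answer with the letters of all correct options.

(A) axiom D: valid iff R is serial. Every such R is serial — valid.
(B) q → ⟨R⟩q is the dual of axiom T; it is valid on a frame exactly when R is reflexive. Such an R need not be reflexive, so not valid.
(C) ⟨R⟩[R]q → q is the dual of axiom B; it is valid on a frame exactly when R is symmetric. Such an R need not be symmetric, so not valid.
(D) ⟨R⟩q → [R]⟨R⟩q (axiom 5) characterises the euclidean frames. Such an R need not be euclidean — not valid.
(E) [R]q → [R][R]q is axiom 4, which corresponds to transitivity. Such an R need not be transitive — not valid.
(F) [R](q → r) → ([R]q → [R]r) is the K axiom; it holds on all frames — valid.

A, F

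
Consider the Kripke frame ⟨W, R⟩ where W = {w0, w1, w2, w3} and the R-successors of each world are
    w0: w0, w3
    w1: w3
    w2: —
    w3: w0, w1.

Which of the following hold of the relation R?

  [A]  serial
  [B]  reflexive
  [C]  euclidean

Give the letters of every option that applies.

none

(A) not serial: w2 has no R-successor.
(B) not reflexive: not w1 R w1.
(C) not euclidean: w3 R w0 and w3 R w1 but not w0 R w1.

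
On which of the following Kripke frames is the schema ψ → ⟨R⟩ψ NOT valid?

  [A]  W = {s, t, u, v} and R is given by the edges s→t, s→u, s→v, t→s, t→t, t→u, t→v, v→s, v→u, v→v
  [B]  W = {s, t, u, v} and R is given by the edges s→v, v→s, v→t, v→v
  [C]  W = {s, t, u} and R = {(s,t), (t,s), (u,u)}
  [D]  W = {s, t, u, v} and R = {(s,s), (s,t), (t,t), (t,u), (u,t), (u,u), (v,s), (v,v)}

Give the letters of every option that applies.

The schema ψ → ⟨R⟩ψ is the dual of axiom T; it is valid on a frame iff R is reflexive.
(A) R is not reflexive (not s R s), so the schema fails here.
(B) R is not reflexive (not s R s), so the schema fails here.
(C) R is not reflexive (not s R s), so the schema fails here.
(D) R is reflexive (each world relates to itself), so the schema is valid here.

A, B, C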